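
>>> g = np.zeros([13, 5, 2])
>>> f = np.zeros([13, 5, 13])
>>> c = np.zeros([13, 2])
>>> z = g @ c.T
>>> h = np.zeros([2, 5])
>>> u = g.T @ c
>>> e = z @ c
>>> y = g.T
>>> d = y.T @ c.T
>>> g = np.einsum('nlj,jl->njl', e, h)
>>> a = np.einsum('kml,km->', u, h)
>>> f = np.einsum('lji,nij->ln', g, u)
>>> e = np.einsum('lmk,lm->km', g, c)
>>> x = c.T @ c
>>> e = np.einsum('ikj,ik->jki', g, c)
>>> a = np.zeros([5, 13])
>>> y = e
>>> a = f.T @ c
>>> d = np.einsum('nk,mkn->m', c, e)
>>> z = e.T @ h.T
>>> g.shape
(13, 2, 5)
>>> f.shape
(13, 2)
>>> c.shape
(13, 2)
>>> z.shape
(13, 2, 2)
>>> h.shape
(2, 5)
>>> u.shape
(2, 5, 2)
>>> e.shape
(5, 2, 13)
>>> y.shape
(5, 2, 13)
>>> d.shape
(5,)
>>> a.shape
(2, 2)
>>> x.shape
(2, 2)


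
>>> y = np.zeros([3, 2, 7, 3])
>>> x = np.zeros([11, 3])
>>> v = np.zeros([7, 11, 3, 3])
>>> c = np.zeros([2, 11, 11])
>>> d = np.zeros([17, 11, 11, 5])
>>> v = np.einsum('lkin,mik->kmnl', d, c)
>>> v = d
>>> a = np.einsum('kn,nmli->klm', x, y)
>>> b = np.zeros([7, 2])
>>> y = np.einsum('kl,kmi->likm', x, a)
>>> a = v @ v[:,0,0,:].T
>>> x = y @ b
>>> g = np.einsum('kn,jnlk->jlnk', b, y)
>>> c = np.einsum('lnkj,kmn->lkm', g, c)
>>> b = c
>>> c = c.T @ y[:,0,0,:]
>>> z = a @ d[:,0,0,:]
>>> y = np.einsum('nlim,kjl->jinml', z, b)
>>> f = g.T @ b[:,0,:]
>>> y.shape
(2, 11, 17, 5, 11)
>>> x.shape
(3, 2, 11, 2)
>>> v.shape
(17, 11, 11, 5)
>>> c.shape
(11, 2, 7)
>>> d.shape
(17, 11, 11, 5)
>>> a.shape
(17, 11, 11, 17)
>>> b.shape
(3, 2, 11)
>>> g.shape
(3, 11, 2, 7)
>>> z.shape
(17, 11, 11, 5)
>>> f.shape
(7, 2, 11, 11)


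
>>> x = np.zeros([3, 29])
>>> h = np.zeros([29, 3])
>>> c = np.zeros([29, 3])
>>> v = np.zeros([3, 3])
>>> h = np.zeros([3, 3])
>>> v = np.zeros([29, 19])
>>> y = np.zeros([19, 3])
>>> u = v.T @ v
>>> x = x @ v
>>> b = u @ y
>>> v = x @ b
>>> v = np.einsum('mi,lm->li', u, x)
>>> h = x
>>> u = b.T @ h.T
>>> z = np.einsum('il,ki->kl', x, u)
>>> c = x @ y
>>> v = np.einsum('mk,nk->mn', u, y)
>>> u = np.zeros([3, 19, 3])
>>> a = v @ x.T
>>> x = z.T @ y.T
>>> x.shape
(19, 19)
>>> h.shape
(3, 19)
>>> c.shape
(3, 3)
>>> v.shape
(3, 19)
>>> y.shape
(19, 3)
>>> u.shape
(3, 19, 3)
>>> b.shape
(19, 3)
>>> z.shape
(3, 19)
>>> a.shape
(3, 3)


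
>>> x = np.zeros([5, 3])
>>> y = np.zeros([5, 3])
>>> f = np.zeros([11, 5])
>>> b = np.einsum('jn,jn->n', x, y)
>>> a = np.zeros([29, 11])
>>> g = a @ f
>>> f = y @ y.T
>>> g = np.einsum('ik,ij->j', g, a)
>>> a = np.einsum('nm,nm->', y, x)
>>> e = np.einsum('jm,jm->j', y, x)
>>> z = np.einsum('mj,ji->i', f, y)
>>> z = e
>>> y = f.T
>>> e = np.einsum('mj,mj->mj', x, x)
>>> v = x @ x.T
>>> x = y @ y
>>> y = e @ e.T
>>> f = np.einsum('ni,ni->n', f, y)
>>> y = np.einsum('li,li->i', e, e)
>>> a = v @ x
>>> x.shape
(5, 5)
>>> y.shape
(3,)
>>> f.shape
(5,)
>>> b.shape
(3,)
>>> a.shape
(5, 5)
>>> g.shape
(11,)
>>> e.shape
(5, 3)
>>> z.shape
(5,)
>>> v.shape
(5, 5)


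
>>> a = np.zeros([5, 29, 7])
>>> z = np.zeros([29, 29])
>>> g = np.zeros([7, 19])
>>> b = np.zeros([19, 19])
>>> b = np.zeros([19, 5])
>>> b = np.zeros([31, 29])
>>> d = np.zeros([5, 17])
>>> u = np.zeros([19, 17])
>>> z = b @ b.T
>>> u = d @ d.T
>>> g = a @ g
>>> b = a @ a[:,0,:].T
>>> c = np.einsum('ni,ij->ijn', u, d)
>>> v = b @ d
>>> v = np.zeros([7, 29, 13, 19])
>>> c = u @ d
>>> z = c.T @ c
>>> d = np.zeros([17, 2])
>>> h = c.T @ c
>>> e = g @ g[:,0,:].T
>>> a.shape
(5, 29, 7)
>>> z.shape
(17, 17)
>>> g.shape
(5, 29, 19)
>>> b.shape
(5, 29, 5)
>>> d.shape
(17, 2)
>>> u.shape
(5, 5)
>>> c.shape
(5, 17)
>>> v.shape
(7, 29, 13, 19)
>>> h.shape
(17, 17)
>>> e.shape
(5, 29, 5)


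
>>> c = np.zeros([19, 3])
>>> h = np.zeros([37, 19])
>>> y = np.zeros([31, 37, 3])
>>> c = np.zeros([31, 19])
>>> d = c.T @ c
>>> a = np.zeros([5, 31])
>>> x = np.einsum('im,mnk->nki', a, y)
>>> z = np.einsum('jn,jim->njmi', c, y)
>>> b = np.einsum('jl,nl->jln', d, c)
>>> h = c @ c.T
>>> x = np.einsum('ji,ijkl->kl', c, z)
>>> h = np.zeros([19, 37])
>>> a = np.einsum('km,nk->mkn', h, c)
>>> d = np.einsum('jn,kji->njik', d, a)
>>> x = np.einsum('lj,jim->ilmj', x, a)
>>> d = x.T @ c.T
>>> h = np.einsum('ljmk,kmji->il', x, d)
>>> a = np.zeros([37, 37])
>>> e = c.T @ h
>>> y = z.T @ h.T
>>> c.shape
(31, 19)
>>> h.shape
(31, 19)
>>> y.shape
(37, 3, 31, 31)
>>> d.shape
(37, 31, 3, 31)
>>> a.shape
(37, 37)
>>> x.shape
(19, 3, 31, 37)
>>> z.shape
(19, 31, 3, 37)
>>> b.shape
(19, 19, 31)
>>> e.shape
(19, 19)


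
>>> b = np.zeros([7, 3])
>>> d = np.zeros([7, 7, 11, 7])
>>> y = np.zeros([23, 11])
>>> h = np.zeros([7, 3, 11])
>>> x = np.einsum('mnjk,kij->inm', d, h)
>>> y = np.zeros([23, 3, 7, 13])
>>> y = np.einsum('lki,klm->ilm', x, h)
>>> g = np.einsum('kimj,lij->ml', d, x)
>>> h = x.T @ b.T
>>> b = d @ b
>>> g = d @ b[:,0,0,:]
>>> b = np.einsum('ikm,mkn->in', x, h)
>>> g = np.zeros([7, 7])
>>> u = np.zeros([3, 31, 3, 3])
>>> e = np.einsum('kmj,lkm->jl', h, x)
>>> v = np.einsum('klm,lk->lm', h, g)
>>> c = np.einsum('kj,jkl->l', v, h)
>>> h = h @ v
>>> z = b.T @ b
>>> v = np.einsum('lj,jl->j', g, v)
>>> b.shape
(3, 7)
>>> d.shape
(7, 7, 11, 7)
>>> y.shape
(7, 3, 11)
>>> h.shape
(7, 7, 7)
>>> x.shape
(3, 7, 7)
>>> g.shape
(7, 7)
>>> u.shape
(3, 31, 3, 3)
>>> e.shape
(7, 3)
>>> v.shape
(7,)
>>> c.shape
(7,)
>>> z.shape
(7, 7)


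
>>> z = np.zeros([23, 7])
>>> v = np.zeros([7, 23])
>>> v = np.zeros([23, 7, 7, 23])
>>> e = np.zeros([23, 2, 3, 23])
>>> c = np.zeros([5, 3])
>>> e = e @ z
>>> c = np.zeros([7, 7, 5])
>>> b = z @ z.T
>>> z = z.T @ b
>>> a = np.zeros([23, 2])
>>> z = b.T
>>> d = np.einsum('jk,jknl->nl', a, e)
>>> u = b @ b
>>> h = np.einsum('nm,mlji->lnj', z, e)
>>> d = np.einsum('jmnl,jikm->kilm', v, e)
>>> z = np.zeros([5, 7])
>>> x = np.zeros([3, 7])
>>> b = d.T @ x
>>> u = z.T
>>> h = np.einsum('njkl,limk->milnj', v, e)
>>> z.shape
(5, 7)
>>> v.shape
(23, 7, 7, 23)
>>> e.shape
(23, 2, 3, 7)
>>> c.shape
(7, 7, 5)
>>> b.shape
(7, 23, 2, 7)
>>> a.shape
(23, 2)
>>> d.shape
(3, 2, 23, 7)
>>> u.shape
(7, 5)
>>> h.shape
(3, 2, 23, 23, 7)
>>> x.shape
(3, 7)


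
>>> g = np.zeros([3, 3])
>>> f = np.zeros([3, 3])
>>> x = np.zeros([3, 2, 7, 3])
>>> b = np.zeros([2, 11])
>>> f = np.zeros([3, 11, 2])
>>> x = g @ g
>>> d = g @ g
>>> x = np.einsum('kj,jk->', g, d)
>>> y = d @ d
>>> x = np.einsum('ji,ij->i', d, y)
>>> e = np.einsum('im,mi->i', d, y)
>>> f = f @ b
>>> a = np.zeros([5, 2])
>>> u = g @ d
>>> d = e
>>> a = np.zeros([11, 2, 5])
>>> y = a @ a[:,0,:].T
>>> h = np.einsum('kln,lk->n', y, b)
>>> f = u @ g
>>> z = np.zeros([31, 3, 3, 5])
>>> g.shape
(3, 3)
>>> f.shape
(3, 3)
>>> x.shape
(3,)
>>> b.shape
(2, 11)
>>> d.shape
(3,)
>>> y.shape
(11, 2, 11)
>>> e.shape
(3,)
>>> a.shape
(11, 2, 5)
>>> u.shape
(3, 3)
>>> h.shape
(11,)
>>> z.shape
(31, 3, 3, 5)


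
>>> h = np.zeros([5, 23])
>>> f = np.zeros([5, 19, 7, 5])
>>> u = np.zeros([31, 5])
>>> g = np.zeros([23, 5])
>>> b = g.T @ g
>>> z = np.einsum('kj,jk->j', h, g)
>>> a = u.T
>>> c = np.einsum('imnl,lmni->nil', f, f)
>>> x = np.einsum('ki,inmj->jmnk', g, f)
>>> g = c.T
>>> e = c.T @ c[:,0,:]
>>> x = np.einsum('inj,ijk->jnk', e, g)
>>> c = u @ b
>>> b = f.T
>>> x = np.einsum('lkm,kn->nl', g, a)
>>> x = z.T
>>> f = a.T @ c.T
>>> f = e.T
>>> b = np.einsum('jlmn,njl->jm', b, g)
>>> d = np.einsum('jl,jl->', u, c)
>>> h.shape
(5, 23)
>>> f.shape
(5, 5, 5)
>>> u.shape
(31, 5)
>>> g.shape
(5, 5, 7)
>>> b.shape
(5, 19)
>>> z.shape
(23,)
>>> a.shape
(5, 31)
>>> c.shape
(31, 5)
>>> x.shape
(23,)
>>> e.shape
(5, 5, 5)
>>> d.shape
()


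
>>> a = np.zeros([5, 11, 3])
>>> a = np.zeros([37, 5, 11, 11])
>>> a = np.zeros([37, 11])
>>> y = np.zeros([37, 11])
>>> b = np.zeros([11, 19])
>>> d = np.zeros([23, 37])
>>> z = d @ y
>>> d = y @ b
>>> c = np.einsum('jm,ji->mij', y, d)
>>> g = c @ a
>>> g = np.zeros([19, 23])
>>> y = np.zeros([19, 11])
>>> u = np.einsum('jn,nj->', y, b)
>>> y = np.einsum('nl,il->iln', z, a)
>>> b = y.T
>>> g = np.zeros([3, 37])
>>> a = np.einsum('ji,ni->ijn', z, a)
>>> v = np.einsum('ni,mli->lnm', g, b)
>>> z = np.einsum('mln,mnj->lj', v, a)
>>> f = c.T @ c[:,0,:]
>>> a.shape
(11, 23, 37)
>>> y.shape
(37, 11, 23)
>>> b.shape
(23, 11, 37)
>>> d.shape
(37, 19)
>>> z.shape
(3, 37)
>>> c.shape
(11, 19, 37)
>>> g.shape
(3, 37)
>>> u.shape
()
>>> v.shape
(11, 3, 23)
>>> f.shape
(37, 19, 37)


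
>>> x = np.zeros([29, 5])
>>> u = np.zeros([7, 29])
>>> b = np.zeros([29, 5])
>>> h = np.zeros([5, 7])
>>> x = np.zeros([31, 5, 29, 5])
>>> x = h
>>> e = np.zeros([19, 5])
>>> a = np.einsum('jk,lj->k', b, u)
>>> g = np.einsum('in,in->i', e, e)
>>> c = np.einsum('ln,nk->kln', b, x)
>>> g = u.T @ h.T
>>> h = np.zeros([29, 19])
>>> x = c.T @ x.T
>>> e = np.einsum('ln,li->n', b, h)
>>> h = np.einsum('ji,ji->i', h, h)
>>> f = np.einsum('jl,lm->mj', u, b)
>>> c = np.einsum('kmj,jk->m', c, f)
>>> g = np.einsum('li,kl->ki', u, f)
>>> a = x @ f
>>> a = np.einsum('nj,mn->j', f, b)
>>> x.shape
(5, 29, 5)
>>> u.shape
(7, 29)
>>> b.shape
(29, 5)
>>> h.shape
(19,)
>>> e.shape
(5,)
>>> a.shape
(7,)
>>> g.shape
(5, 29)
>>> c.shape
(29,)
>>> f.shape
(5, 7)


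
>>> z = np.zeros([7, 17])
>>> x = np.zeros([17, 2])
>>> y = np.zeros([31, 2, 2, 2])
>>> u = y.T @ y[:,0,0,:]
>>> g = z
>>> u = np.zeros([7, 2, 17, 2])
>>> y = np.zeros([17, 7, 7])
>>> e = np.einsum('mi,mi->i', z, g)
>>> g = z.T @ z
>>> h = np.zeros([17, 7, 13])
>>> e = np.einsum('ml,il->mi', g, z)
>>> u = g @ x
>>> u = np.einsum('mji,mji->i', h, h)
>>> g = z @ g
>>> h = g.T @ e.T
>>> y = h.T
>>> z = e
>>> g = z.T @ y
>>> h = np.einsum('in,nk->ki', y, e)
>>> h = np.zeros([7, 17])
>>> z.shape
(17, 7)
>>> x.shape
(17, 2)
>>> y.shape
(17, 17)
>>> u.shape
(13,)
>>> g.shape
(7, 17)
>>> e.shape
(17, 7)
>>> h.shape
(7, 17)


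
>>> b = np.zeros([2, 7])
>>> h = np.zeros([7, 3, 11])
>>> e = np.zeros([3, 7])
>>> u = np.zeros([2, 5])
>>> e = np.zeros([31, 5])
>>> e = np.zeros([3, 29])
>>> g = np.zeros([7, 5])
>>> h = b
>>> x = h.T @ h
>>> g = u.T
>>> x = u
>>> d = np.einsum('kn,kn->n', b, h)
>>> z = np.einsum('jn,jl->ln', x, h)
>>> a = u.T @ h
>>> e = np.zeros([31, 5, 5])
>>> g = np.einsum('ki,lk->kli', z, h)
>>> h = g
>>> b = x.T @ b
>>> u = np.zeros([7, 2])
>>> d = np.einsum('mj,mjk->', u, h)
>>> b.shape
(5, 7)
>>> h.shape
(7, 2, 5)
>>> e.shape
(31, 5, 5)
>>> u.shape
(7, 2)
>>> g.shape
(7, 2, 5)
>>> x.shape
(2, 5)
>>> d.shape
()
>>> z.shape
(7, 5)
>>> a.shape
(5, 7)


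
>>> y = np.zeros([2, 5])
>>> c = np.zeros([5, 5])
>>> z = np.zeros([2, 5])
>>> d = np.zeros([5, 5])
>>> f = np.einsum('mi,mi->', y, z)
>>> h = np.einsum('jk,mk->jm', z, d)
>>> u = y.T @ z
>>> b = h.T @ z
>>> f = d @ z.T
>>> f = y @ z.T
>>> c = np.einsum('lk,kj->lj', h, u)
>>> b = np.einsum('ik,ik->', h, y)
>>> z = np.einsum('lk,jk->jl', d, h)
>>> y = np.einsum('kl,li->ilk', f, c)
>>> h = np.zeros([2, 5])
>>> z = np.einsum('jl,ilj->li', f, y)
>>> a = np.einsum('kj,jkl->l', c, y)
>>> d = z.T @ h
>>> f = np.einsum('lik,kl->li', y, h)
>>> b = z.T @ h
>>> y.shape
(5, 2, 2)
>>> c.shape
(2, 5)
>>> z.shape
(2, 5)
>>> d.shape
(5, 5)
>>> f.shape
(5, 2)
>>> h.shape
(2, 5)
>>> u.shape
(5, 5)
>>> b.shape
(5, 5)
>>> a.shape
(2,)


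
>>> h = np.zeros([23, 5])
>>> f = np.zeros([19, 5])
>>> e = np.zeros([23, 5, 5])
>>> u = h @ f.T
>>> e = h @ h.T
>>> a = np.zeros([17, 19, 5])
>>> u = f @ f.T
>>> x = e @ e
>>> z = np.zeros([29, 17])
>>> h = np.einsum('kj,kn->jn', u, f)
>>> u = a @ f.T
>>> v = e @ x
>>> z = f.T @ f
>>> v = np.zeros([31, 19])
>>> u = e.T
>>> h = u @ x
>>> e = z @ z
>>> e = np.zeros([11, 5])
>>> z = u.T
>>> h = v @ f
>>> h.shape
(31, 5)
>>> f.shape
(19, 5)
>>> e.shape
(11, 5)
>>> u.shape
(23, 23)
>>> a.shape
(17, 19, 5)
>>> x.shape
(23, 23)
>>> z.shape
(23, 23)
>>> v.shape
(31, 19)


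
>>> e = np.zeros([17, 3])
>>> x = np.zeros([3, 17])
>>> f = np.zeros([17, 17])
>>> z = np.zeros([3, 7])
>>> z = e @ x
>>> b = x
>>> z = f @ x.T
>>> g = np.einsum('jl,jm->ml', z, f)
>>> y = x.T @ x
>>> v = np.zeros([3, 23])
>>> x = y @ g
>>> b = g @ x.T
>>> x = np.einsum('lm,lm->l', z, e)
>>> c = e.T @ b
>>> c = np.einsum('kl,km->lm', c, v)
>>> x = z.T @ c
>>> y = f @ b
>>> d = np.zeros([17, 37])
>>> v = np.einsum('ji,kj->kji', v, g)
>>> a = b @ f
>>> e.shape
(17, 3)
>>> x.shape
(3, 23)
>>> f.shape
(17, 17)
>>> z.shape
(17, 3)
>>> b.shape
(17, 17)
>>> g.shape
(17, 3)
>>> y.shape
(17, 17)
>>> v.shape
(17, 3, 23)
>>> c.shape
(17, 23)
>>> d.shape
(17, 37)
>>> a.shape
(17, 17)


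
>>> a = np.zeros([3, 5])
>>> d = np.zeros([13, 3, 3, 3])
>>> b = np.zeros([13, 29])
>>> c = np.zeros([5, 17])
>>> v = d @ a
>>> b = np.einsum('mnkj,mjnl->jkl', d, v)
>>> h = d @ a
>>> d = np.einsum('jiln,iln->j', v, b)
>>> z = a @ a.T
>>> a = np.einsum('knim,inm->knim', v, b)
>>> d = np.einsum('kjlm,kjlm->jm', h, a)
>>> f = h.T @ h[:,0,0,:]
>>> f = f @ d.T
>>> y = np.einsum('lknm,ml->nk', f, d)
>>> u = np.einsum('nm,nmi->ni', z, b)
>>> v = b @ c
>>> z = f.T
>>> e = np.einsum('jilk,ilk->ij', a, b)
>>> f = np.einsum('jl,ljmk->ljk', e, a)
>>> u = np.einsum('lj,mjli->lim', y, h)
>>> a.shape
(13, 3, 3, 5)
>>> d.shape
(3, 5)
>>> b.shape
(3, 3, 5)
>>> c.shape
(5, 17)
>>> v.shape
(3, 3, 17)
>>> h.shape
(13, 3, 3, 5)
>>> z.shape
(3, 3, 3, 5)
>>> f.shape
(13, 3, 5)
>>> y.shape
(3, 3)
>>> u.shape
(3, 5, 13)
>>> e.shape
(3, 13)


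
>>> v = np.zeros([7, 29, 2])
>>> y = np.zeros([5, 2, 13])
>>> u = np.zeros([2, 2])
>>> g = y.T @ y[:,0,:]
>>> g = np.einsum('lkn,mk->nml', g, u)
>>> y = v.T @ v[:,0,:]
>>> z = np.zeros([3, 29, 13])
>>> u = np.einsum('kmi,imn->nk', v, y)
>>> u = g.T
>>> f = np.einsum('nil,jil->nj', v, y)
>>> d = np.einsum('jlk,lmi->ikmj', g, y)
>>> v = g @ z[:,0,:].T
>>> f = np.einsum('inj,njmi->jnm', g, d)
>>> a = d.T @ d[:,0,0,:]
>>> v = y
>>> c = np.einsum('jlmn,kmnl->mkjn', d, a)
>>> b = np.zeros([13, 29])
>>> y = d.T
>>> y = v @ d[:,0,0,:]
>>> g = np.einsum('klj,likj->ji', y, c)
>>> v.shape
(2, 29, 2)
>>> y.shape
(2, 29, 13)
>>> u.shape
(13, 2, 13)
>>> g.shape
(13, 13)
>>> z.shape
(3, 29, 13)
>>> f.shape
(13, 2, 29)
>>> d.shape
(2, 13, 29, 13)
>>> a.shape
(13, 29, 13, 13)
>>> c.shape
(29, 13, 2, 13)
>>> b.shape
(13, 29)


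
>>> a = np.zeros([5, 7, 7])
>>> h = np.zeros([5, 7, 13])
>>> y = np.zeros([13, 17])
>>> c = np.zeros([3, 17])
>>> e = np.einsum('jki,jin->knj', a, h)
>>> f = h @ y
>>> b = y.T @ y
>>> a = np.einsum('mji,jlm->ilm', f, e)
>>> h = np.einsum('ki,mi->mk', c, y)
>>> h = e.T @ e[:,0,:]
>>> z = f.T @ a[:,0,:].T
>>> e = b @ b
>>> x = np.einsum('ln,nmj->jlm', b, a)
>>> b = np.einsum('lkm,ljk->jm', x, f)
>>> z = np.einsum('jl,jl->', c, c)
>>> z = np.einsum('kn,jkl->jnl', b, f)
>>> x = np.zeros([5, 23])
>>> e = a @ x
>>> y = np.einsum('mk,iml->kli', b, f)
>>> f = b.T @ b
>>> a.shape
(17, 13, 5)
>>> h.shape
(5, 13, 5)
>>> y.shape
(13, 17, 5)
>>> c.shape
(3, 17)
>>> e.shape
(17, 13, 23)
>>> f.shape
(13, 13)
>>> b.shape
(7, 13)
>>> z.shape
(5, 13, 17)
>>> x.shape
(5, 23)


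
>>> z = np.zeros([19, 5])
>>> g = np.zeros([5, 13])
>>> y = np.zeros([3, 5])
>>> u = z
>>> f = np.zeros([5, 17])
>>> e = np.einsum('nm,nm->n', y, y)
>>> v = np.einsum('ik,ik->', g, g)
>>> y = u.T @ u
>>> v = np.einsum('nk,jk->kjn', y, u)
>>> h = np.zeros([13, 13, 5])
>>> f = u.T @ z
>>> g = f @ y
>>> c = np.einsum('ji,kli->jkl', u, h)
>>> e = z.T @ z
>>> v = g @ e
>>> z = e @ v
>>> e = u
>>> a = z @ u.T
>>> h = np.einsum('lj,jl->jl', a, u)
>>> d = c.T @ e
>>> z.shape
(5, 5)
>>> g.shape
(5, 5)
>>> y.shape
(5, 5)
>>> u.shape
(19, 5)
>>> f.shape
(5, 5)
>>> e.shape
(19, 5)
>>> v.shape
(5, 5)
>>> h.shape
(19, 5)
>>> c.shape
(19, 13, 13)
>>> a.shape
(5, 19)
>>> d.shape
(13, 13, 5)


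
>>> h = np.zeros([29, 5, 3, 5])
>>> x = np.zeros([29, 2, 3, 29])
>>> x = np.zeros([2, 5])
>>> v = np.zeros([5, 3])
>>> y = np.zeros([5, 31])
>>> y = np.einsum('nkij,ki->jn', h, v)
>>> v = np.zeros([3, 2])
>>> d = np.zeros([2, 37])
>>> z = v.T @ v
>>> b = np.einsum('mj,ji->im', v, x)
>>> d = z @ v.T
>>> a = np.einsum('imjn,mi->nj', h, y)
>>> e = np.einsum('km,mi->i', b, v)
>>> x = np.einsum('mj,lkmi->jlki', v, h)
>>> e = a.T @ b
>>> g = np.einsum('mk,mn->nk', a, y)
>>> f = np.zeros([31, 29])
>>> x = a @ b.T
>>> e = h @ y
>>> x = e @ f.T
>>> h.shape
(29, 5, 3, 5)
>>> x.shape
(29, 5, 3, 31)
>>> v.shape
(3, 2)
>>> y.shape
(5, 29)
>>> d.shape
(2, 3)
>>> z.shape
(2, 2)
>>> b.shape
(5, 3)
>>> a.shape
(5, 3)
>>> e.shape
(29, 5, 3, 29)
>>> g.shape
(29, 3)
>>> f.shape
(31, 29)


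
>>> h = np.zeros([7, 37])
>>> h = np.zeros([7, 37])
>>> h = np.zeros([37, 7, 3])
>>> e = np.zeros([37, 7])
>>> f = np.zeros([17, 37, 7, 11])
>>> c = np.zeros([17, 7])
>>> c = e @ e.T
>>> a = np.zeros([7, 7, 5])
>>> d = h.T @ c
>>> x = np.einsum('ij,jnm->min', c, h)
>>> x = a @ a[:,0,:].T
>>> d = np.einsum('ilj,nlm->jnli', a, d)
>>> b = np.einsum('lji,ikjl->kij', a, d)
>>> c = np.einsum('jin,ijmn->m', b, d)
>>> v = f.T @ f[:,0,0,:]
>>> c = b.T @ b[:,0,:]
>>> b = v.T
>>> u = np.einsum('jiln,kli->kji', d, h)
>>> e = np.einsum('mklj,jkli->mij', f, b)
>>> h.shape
(37, 7, 3)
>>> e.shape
(17, 11, 11)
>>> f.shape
(17, 37, 7, 11)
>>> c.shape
(7, 5, 7)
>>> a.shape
(7, 7, 5)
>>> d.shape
(5, 3, 7, 7)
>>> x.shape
(7, 7, 7)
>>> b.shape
(11, 37, 7, 11)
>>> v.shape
(11, 7, 37, 11)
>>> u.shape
(37, 5, 3)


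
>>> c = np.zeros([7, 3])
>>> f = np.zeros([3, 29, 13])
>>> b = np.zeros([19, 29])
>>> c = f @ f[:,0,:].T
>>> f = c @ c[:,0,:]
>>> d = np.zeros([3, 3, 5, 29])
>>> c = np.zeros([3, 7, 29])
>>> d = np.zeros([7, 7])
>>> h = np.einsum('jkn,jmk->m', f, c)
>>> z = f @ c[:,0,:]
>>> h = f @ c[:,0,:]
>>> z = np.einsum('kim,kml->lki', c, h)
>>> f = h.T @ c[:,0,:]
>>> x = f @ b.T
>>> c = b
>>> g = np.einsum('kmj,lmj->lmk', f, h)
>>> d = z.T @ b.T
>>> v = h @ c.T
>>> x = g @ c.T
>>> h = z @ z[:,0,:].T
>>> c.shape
(19, 29)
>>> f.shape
(29, 29, 29)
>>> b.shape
(19, 29)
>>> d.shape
(7, 3, 19)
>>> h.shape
(29, 3, 29)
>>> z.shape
(29, 3, 7)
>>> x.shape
(3, 29, 19)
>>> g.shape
(3, 29, 29)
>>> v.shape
(3, 29, 19)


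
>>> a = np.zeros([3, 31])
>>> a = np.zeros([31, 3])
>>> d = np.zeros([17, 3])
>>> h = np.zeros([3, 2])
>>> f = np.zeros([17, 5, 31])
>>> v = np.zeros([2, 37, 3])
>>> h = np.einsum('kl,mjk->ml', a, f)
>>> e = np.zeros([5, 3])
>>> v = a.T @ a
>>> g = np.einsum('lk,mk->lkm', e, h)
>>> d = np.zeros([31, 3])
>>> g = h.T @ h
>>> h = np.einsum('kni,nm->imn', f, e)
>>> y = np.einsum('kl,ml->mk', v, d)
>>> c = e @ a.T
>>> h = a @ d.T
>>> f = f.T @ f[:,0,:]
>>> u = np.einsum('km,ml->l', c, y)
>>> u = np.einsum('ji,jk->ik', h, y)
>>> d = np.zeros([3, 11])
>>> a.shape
(31, 3)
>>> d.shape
(3, 11)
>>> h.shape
(31, 31)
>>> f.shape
(31, 5, 31)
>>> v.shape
(3, 3)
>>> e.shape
(5, 3)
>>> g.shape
(3, 3)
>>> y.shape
(31, 3)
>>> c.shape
(5, 31)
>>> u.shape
(31, 3)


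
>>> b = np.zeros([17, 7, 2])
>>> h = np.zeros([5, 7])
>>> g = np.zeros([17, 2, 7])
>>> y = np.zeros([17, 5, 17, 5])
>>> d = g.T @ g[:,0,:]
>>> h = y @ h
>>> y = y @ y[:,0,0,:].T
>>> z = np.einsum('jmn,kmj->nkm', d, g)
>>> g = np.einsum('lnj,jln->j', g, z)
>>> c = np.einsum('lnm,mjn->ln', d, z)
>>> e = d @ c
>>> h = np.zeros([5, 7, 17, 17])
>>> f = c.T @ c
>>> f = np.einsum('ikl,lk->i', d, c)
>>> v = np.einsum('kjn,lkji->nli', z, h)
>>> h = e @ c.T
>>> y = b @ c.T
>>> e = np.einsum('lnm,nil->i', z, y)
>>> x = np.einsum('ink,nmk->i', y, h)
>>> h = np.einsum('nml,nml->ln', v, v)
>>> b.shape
(17, 7, 2)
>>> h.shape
(17, 2)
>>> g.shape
(7,)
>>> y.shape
(17, 7, 7)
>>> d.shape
(7, 2, 7)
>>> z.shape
(7, 17, 2)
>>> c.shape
(7, 2)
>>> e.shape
(7,)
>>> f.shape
(7,)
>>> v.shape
(2, 5, 17)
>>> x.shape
(17,)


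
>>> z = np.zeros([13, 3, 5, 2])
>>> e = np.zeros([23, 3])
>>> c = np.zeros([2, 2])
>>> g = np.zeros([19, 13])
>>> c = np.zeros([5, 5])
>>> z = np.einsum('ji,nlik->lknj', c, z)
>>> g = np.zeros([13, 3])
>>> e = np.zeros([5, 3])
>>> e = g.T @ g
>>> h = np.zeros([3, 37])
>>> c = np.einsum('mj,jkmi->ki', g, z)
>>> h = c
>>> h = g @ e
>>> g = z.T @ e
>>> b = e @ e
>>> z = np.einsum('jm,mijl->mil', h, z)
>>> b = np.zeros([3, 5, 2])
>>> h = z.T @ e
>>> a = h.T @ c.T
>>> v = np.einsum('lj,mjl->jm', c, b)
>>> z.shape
(3, 2, 5)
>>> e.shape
(3, 3)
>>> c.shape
(2, 5)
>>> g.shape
(5, 13, 2, 3)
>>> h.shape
(5, 2, 3)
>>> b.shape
(3, 5, 2)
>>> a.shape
(3, 2, 2)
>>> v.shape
(5, 3)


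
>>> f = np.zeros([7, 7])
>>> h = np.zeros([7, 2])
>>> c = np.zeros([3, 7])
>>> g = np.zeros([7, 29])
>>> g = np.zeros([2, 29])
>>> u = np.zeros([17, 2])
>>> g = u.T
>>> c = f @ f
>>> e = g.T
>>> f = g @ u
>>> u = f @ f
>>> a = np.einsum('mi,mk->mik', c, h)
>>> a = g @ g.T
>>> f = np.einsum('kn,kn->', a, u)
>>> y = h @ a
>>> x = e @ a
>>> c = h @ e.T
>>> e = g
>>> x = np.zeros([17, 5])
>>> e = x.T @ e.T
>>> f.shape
()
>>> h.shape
(7, 2)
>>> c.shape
(7, 17)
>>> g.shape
(2, 17)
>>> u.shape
(2, 2)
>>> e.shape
(5, 2)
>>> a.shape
(2, 2)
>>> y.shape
(7, 2)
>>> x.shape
(17, 5)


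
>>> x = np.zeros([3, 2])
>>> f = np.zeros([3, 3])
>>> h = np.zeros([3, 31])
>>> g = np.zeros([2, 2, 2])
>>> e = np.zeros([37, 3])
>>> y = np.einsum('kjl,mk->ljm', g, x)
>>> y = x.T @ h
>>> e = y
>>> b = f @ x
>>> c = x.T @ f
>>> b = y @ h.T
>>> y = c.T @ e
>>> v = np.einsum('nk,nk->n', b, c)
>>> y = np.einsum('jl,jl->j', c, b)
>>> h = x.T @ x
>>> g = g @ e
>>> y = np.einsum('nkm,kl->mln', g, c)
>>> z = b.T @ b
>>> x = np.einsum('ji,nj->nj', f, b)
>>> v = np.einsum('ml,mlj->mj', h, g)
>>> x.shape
(2, 3)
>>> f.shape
(3, 3)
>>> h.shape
(2, 2)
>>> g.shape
(2, 2, 31)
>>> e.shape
(2, 31)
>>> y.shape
(31, 3, 2)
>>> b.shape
(2, 3)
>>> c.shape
(2, 3)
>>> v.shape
(2, 31)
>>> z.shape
(3, 3)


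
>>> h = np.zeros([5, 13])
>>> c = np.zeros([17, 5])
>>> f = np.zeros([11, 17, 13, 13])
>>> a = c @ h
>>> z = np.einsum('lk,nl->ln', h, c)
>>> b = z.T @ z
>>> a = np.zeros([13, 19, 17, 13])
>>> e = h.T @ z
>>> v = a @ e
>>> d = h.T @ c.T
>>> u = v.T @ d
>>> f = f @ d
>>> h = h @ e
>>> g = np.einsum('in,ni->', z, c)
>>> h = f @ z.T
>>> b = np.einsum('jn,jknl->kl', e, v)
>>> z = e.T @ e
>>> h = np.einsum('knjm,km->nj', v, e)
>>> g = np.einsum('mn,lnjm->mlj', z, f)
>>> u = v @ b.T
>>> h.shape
(19, 17)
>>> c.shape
(17, 5)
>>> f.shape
(11, 17, 13, 17)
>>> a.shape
(13, 19, 17, 13)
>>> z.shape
(17, 17)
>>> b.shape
(19, 17)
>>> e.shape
(13, 17)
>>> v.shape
(13, 19, 17, 17)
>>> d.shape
(13, 17)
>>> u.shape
(13, 19, 17, 19)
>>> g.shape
(17, 11, 13)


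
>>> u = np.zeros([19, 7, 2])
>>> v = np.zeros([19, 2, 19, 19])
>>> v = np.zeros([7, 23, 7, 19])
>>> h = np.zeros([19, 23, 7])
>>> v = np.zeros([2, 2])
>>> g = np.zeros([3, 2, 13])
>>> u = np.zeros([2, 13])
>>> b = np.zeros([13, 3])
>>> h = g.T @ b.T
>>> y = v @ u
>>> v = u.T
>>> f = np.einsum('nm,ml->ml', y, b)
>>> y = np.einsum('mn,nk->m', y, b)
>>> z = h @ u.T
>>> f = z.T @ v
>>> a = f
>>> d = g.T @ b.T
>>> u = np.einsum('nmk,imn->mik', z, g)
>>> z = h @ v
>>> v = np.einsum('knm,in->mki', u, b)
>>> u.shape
(2, 3, 2)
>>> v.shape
(2, 2, 13)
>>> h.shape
(13, 2, 13)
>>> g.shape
(3, 2, 13)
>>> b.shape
(13, 3)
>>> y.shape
(2,)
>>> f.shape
(2, 2, 2)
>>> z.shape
(13, 2, 2)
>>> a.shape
(2, 2, 2)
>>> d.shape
(13, 2, 13)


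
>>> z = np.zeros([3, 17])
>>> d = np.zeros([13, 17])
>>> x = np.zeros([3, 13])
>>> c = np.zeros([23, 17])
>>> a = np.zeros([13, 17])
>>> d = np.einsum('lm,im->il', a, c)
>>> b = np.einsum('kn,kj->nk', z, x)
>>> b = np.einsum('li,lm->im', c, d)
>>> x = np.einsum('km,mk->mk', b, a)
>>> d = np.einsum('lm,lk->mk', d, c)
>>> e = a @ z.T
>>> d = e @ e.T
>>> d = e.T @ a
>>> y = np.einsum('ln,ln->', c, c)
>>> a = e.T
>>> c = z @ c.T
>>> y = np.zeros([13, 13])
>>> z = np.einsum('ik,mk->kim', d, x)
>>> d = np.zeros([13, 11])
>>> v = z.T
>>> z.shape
(17, 3, 13)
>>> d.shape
(13, 11)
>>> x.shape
(13, 17)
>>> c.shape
(3, 23)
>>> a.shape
(3, 13)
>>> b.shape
(17, 13)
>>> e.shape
(13, 3)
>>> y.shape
(13, 13)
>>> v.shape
(13, 3, 17)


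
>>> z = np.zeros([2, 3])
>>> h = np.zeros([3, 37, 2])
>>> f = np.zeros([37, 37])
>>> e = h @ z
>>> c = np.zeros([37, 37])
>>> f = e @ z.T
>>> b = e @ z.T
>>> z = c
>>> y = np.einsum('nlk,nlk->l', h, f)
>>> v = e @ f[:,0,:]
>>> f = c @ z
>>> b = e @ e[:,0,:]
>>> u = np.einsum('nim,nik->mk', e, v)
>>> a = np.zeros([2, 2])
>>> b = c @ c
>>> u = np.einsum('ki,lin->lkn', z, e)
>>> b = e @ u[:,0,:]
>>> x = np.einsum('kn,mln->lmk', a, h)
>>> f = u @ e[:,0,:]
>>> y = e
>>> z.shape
(37, 37)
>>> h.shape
(3, 37, 2)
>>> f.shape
(3, 37, 3)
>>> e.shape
(3, 37, 3)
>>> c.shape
(37, 37)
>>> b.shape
(3, 37, 3)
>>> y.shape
(3, 37, 3)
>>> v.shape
(3, 37, 2)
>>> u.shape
(3, 37, 3)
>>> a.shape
(2, 2)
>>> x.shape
(37, 3, 2)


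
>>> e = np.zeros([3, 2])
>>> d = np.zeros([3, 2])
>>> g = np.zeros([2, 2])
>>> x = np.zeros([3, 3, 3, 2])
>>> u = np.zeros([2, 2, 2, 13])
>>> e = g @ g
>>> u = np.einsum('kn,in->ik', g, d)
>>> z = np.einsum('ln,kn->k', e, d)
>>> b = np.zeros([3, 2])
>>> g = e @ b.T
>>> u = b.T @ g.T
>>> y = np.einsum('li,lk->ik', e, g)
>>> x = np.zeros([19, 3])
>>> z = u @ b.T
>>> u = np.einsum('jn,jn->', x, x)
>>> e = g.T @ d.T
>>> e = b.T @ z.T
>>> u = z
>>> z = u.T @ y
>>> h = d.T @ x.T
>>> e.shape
(2, 2)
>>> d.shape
(3, 2)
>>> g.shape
(2, 3)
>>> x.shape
(19, 3)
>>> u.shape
(2, 3)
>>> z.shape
(3, 3)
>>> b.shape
(3, 2)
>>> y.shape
(2, 3)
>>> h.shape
(2, 19)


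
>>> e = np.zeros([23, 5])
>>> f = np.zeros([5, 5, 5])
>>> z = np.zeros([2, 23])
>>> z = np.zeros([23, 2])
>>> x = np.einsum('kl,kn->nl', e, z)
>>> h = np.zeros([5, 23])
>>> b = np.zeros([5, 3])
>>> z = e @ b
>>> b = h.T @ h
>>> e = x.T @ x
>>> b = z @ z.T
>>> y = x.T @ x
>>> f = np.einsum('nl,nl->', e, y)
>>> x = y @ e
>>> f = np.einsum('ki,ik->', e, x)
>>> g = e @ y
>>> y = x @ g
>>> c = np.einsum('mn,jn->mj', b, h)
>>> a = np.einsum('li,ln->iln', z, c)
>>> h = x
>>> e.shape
(5, 5)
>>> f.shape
()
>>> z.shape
(23, 3)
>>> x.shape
(5, 5)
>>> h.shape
(5, 5)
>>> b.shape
(23, 23)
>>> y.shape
(5, 5)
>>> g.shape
(5, 5)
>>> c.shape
(23, 5)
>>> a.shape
(3, 23, 5)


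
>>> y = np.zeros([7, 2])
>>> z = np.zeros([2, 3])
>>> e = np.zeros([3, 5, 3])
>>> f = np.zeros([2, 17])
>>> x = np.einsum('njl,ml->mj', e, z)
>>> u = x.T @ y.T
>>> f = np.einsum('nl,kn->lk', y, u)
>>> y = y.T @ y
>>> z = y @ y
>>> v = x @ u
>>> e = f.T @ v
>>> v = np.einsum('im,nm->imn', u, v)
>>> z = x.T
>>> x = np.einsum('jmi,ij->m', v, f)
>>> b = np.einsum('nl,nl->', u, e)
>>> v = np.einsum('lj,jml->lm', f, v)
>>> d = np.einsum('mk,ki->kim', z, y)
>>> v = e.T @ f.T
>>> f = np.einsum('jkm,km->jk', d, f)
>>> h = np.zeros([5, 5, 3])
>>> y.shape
(2, 2)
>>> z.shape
(5, 2)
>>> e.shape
(5, 7)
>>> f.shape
(2, 2)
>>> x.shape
(7,)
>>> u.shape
(5, 7)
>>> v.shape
(7, 2)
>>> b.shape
()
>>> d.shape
(2, 2, 5)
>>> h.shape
(5, 5, 3)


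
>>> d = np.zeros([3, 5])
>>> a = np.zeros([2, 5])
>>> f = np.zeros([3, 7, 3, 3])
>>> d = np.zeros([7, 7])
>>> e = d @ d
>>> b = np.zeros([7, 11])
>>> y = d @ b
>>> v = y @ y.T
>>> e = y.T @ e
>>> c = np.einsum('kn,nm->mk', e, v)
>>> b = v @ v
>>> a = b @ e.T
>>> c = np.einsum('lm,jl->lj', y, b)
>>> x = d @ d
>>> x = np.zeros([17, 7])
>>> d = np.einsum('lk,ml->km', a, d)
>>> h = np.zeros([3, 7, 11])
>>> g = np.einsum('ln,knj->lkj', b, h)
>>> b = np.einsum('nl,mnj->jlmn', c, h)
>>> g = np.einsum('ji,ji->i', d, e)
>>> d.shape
(11, 7)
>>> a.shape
(7, 11)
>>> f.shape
(3, 7, 3, 3)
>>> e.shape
(11, 7)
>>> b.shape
(11, 7, 3, 7)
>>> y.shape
(7, 11)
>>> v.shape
(7, 7)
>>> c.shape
(7, 7)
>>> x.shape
(17, 7)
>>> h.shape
(3, 7, 11)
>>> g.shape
(7,)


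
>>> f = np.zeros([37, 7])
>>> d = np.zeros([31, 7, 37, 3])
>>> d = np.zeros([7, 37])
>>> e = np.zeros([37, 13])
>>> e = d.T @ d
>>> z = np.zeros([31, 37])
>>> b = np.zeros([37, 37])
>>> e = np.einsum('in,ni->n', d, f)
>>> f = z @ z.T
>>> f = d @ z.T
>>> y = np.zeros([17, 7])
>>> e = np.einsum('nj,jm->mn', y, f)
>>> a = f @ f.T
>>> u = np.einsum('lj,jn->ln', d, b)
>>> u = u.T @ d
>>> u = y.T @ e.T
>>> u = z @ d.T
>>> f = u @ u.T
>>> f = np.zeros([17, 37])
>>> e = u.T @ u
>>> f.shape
(17, 37)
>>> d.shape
(7, 37)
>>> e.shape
(7, 7)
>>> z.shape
(31, 37)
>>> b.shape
(37, 37)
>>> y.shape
(17, 7)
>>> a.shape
(7, 7)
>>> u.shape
(31, 7)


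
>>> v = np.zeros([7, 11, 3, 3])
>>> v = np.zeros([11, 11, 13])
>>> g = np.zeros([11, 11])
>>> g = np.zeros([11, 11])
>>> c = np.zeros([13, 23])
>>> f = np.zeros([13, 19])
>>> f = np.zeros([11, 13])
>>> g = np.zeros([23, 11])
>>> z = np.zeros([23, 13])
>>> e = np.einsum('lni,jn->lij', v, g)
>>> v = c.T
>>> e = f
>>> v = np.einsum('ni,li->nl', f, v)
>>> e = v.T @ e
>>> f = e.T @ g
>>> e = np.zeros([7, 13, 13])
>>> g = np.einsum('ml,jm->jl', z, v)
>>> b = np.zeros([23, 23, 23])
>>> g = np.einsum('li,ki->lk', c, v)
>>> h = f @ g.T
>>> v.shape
(11, 23)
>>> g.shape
(13, 11)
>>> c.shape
(13, 23)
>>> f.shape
(13, 11)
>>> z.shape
(23, 13)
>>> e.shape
(7, 13, 13)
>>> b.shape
(23, 23, 23)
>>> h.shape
(13, 13)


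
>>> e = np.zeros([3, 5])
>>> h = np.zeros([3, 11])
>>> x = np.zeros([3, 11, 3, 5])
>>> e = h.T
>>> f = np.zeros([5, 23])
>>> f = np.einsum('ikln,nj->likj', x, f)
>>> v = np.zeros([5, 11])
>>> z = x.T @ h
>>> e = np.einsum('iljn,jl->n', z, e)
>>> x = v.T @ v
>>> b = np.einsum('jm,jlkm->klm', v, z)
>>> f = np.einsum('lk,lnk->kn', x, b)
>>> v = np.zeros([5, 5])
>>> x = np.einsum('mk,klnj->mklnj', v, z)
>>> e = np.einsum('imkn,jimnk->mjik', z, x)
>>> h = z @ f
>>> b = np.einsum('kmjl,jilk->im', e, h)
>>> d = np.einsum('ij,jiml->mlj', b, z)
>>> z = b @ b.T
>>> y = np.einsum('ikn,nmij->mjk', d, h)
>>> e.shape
(3, 5, 5, 11)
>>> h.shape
(5, 3, 11, 3)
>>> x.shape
(5, 5, 3, 11, 11)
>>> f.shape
(11, 3)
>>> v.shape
(5, 5)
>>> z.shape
(3, 3)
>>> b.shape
(3, 5)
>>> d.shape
(11, 11, 5)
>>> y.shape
(3, 3, 11)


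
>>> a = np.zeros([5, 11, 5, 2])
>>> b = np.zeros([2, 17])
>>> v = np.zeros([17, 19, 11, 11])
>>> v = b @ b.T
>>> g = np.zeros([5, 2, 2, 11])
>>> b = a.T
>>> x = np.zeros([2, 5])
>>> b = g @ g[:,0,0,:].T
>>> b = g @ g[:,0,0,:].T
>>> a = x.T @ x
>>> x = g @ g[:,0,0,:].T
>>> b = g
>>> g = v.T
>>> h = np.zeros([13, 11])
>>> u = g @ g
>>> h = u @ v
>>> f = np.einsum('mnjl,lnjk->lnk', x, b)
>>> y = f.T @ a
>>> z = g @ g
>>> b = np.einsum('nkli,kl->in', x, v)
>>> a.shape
(5, 5)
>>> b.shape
(5, 5)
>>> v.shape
(2, 2)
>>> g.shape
(2, 2)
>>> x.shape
(5, 2, 2, 5)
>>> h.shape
(2, 2)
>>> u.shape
(2, 2)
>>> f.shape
(5, 2, 11)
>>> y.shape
(11, 2, 5)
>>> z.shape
(2, 2)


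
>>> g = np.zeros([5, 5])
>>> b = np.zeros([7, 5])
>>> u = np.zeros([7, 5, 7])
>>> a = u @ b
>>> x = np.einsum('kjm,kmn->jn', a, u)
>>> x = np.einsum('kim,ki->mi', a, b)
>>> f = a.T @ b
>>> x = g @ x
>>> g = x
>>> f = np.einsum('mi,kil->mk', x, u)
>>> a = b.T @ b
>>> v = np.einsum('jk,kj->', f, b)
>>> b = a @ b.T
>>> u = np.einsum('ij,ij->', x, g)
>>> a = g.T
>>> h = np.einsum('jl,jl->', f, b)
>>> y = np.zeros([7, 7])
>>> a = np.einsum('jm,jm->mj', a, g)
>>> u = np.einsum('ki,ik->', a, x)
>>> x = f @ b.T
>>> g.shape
(5, 5)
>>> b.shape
(5, 7)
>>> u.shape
()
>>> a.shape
(5, 5)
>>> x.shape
(5, 5)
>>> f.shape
(5, 7)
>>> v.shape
()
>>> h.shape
()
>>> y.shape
(7, 7)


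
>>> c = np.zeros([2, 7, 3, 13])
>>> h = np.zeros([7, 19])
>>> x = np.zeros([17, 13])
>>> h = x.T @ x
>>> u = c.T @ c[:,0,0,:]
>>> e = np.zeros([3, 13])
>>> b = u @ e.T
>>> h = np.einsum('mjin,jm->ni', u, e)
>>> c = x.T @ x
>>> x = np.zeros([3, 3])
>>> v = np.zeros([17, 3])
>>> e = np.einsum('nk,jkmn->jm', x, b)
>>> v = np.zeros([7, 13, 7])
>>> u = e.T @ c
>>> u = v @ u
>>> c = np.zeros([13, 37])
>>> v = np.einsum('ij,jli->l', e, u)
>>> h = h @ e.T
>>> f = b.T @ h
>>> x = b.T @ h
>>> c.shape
(13, 37)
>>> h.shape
(13, 13)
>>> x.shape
(3, 7, 3, 13)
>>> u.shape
(7, 13, 13)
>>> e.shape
(13, 7)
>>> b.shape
(13, 3, 7, 3)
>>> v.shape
(13,)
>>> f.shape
(3, 7, 3, 13)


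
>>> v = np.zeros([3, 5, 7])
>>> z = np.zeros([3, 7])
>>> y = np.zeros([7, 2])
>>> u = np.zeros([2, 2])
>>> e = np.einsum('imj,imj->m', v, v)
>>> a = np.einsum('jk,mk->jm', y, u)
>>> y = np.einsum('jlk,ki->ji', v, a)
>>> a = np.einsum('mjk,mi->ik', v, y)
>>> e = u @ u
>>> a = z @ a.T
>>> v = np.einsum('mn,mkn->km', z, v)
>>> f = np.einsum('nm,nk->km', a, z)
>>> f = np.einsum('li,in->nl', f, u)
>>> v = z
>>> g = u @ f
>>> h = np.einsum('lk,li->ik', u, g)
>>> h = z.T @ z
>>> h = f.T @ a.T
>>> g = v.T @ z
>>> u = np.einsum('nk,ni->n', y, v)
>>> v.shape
(3, 7)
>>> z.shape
(3, 7)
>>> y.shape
(3, 2)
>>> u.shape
(3,)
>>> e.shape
(2, 2)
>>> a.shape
(3, 2)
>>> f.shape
(2, 7)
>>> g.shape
(7, 7)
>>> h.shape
(7, 3)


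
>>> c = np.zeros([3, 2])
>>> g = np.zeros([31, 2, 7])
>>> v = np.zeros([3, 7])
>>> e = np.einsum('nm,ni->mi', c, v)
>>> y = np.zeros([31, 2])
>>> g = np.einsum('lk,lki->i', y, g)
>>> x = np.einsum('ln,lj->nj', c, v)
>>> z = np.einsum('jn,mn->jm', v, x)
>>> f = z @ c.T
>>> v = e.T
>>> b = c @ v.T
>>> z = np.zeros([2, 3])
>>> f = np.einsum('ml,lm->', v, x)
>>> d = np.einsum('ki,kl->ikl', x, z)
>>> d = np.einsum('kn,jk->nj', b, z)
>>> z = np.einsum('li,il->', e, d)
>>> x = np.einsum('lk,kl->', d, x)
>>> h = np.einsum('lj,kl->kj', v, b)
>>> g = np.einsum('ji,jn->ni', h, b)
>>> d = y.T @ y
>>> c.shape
(3, 2)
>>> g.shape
(7, 2)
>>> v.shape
(7, 2)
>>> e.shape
(2, 7)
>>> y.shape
(31, 2)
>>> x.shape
()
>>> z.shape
()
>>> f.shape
()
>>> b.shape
(3, 7)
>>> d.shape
(2, 2)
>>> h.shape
(3, 2)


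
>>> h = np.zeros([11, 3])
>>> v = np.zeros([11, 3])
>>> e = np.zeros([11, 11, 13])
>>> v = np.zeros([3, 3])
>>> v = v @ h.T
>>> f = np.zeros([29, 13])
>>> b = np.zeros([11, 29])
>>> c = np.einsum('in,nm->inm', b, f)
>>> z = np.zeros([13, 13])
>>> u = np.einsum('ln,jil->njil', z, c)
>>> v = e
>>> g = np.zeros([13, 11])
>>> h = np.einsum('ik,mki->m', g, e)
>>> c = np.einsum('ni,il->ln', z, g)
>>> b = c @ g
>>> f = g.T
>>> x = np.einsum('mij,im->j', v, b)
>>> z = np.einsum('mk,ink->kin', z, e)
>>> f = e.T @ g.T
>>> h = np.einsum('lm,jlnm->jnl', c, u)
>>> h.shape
(13, 29, 11)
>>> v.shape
(11, 11, 13)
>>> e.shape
(11, 11, 13)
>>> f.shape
(13, 11, 13)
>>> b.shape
(11, 11)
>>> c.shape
(11, 13)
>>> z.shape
(13, 11, 11)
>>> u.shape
(13, 11, 29, 13)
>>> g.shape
(13, 11)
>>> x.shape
(13,)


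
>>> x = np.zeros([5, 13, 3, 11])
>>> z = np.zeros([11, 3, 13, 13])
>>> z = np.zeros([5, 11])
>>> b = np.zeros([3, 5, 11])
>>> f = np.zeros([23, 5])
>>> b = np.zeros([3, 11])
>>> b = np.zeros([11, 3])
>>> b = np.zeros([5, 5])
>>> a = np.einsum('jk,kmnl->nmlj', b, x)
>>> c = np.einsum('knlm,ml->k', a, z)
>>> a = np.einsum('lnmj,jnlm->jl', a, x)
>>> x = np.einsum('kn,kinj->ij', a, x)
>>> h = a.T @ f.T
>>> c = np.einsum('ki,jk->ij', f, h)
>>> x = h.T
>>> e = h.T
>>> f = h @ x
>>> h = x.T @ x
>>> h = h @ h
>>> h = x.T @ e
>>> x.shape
(23, 3)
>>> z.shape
(5, 11)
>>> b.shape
(5, 5)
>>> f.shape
(3, 3)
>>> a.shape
(5, 3)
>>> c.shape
(5, 3)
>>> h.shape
(3, 3)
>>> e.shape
(23, 3)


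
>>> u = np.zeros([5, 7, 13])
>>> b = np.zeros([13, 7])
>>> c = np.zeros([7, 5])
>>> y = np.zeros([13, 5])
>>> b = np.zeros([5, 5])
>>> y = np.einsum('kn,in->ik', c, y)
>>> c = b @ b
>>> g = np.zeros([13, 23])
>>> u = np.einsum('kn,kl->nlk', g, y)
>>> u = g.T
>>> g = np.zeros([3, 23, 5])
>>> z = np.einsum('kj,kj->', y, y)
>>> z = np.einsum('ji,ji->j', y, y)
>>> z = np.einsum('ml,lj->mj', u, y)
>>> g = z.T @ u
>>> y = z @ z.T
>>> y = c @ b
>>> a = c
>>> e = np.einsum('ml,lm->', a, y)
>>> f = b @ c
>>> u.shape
(23, 13)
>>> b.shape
(5, 5)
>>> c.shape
(5, 5)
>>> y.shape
(5, 5)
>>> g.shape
(7, 13)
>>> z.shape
(23, 7)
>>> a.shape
(5, 5)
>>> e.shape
()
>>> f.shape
(5, 5)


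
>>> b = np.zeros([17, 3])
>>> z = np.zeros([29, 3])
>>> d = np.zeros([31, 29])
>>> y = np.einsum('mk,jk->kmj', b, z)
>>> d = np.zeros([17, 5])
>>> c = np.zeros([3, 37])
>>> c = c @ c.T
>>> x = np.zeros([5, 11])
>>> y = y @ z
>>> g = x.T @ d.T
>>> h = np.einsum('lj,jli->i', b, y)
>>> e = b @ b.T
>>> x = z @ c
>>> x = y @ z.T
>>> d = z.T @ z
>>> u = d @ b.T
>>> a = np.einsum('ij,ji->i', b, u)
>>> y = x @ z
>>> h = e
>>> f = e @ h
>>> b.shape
(17, 3)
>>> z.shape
(29, 3)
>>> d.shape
(3, 3)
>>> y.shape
(3, 17, 3)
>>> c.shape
(3, 3)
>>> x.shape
(3, 17, 29)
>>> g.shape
(11, 17)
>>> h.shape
(17, 17)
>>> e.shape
(17, 17)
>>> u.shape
(3, 17)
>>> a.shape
(17,)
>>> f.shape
(17, 17)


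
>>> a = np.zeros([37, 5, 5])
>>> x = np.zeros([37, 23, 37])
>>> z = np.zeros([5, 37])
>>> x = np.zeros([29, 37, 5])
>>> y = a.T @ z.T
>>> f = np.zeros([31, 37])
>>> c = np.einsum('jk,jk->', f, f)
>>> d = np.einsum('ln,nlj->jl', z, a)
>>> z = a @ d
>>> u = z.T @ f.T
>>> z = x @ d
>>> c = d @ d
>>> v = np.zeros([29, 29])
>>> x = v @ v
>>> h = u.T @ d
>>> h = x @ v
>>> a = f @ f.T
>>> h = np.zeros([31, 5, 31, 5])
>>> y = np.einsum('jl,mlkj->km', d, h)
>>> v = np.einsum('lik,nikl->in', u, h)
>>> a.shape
(31, 31)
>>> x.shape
(29, 29)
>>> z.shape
(29, 37, 5)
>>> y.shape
(31, 31)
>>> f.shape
(31, 37)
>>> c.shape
(5, 5)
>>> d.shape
(5, 5)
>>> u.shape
(5, 5, 31)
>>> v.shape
(5, 31)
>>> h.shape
(31, 5, 31, 5)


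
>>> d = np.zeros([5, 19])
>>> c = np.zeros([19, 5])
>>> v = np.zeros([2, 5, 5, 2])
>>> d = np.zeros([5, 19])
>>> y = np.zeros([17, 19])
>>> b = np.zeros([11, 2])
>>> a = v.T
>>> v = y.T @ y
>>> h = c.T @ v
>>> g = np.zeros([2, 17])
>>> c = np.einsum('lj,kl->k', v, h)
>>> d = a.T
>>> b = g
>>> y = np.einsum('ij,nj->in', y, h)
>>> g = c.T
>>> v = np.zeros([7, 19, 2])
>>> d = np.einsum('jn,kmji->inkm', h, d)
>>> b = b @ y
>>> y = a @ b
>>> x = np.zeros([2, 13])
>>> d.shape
(2, 19, 2, 5)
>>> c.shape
(5,)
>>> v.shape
(7, 19, 2)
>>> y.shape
(2, 5, 5, 5)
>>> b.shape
(2, 5)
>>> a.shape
(2, 5, 5, 2)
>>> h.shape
(5, 19)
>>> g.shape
(5,)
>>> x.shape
(2, 13)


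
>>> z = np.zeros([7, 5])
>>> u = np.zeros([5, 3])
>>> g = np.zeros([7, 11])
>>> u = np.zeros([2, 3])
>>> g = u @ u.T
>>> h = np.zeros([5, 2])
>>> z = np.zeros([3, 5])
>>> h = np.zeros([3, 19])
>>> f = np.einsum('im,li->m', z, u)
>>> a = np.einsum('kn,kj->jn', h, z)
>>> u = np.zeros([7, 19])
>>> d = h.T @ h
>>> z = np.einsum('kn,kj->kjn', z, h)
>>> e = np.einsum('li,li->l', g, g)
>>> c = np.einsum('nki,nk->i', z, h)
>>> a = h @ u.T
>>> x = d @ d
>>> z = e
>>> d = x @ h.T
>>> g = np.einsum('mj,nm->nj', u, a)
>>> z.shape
(2,)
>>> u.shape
(7, 19)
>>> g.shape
(3, 19)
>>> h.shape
(3, 19)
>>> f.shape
(5,)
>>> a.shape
(3, 7)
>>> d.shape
(19, 3)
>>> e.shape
(2,)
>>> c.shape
(5,)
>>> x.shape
(19, 19)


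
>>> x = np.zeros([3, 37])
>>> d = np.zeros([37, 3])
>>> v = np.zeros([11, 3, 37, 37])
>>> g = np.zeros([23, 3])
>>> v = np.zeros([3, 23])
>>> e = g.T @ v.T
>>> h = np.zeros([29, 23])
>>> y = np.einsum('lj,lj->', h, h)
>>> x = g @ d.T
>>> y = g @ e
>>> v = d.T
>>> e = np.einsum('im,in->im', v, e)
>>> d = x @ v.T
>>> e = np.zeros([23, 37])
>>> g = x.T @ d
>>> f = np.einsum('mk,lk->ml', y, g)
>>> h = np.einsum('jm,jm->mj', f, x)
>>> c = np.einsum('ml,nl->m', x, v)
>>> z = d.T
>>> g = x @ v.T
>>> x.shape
(23, 37)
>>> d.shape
(23, 3)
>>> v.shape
(3, 37)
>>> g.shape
(23, 3)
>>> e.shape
(23, 37)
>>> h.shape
(37, 23)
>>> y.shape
(23, 3)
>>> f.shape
(23, 37)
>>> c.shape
(23,)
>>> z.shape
(3, 23)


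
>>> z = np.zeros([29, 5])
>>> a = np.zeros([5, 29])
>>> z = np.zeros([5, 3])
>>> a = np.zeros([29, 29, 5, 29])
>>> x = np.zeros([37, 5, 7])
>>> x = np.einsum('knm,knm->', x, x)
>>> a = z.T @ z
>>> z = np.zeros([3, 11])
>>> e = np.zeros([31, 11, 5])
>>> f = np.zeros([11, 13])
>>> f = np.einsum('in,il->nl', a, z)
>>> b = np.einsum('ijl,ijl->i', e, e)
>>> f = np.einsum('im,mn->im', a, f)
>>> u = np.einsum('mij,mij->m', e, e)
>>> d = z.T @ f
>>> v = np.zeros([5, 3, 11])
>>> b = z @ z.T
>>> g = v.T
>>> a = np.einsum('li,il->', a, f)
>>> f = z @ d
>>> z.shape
(3, 11)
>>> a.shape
()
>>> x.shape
()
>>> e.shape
(31, 11, 5)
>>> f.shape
(3, 3)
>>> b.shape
(3, 3)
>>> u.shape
(31,)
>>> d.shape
(11, 3)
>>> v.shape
(5, 3, 11)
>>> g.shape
(11, 3, 5)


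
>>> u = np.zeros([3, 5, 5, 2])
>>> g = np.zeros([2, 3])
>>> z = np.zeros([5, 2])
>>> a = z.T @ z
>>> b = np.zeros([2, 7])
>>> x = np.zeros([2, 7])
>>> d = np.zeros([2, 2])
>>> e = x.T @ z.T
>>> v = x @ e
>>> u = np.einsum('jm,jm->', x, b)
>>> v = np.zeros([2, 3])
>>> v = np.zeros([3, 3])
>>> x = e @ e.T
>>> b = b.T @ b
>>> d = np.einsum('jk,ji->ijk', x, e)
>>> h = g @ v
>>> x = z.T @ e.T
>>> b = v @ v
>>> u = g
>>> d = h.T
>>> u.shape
(2, 3)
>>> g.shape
(2, 3)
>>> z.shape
(5, 2)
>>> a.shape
(2, 2)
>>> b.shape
(3, 3)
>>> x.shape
(2, 7)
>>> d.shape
(3, 2)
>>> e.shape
(7, 5)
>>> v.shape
(3, 3)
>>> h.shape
(2, 3)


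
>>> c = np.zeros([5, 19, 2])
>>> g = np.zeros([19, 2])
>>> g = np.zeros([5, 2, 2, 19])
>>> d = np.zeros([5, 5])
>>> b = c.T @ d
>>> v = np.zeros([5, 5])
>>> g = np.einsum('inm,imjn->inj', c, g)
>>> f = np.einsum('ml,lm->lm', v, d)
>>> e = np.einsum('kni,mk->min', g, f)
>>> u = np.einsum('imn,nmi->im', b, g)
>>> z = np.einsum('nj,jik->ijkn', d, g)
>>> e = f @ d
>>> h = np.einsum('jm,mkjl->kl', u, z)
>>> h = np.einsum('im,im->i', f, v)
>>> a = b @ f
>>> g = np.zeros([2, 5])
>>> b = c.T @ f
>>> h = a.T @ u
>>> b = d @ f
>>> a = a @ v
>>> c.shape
(5, 19, 2)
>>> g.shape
(2, 5)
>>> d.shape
(5, 5)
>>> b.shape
(5, 5)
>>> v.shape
(5, 5)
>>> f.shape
(5, 5)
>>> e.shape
(5, 5)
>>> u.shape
(2, 19)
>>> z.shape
(19, 5, 2, 5)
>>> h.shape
(5, 19, 19)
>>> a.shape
(2, 19, 5)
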